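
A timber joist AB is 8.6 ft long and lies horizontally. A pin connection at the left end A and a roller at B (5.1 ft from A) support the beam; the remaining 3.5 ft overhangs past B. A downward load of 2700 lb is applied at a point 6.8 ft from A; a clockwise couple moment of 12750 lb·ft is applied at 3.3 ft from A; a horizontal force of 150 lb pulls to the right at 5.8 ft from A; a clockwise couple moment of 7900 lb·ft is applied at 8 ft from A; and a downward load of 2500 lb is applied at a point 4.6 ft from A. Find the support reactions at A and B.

A_x = -150.0 lb, A_y = -4704 lb, B_y = 9904 lb

Taking moments about A: B_y·5.1 − 2700·6.8 − 12750 − 7900 − 2500·4.6 = 0 → B_y = 50510/5.1 = 9903.92 ≈ 9904 lb.
ΣF_y = 0: A_y + 9903.92 − 2700 − 2500 = 0 → A_y = -4704 lb.
ΣF_x = 0: A_x + 150 = 0 → A_x = -150.0 lb.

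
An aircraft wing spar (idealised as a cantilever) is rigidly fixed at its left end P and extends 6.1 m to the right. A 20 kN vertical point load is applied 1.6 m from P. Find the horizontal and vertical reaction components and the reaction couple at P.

P_x = 0, P_y = 20.00 kN, M_P = 32.00 kN·m

ΣF_x = 0: P_x = 0.
ΣF_y = 0: P_y − 20 = 0 → P_y = 20.00 kN.
ΣM about P: M_P − 20·1.6 = 0 → M_P = 32.00 kN·m.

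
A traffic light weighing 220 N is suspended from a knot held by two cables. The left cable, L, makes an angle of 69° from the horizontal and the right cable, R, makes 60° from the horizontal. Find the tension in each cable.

T_L = 141.5 N, T_R = 101.4 N

ΣF_x = 0: −T_L·cos69° + T_R·cos60° = 0 → T_R = 0.716736·T_L.
ΣF_y = 0: T_L·sin69° + T_R·sin60° = 220.
Substitute: T_L·(0.93358 + 0.716736·0.866025) = 220 → T_L = 141.544 ≈ 141.5 N.
Then T_R = 0.716736 × 141.544 = 101.4 N.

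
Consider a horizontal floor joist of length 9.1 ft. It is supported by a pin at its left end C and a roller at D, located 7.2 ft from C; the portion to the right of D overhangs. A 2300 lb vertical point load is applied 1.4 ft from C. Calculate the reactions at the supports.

ΣM about C: D_y·7.2 − 2300·1.4 = 0 → D_y = 3220/7.2 = 447.222 ≈ 447.2 lb.
ΣF_y = 0: C_y + 447.222 − 2300 = 0 → C_y = 1853 lb.
ΣF_x = 0: no horizontal applied forces, so C_x = 0.

C_x = 0, C_y = 1853 lb, D_y = 447.2 lb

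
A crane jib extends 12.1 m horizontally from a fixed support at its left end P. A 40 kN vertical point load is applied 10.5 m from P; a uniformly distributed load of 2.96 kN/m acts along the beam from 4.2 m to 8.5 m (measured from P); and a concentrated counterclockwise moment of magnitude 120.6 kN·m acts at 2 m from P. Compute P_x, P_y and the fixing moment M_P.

P_x = 0, P_y = 52.73 kN, M_P = 380.2 kN·m

Resultant of the distributed load: 2.96 × 4.3 = 12.728 kN at 6.35 m from P.
ΣF_x = 0: P_x = 0.
ΣF_y = 0: P_y − 40 − 2.96·4.3 = 0 → P_y = 52.73 kN.
ΣM about P: M_P − 40·10.5 − (2.96·4.3)·6.35 + 120.6 = 0 → M_P = 380.2 kN·m.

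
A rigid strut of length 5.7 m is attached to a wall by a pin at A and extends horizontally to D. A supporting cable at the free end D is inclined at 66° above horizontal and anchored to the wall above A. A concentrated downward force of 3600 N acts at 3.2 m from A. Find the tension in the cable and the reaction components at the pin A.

ΣM about A: T·sin66°·5.7 − 3600·3.2 = 0 → T = 11520/(5.7·0.913545) = 2212.32 ≈ 2212 N.
ΣF_x = 0: A_x − T·cos66° = 0 → A_x = 2212.32 × 0.406737 = 899.8 N.
ΣF_y = 0: A_y + T·sin66° − 3600 = 0 → A_y = 3600 − 2212.32 × 0.913545 = 1579 N.

T = 2212 N, A_x = 899.8 N, A_y = 1579 N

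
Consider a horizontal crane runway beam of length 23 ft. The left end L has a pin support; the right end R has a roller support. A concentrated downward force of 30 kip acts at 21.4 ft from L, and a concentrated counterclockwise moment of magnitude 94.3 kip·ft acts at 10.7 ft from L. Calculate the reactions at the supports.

L_x = 0, L_y = 6.187 kip, R_y = 23.81 kip

ΣM about L: R_y·23 − 30·21.4 + 94.3 = 0 → R_y = 547.7/23 = 23.813 ≈ 23.81 kip.
ΣF_y = 0: L_y + 23.813 − 30 = 0 → L_y = 6.187 kip.
ΣF_x = 0: no horizontal applied forces, so L_x = 0.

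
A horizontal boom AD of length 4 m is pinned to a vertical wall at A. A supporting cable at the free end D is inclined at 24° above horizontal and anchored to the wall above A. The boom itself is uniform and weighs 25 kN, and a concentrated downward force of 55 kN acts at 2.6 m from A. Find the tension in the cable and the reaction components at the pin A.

T = 118.6 kN, A_x = 108.4 kN, A_y = 31.75 kN

ΣM about A: T·sin24°·4 − 25·2 − 55·2.6 = 0 → T = 193/(4·0.406737) = 118.627 ≈ 118.6 kN.
ΣF_x = 0: A_x − T·cos24° = 0 → A_x = 118.627 × 0.913545 = 108.4 kN.
ΣF_y = 0: A_y + T·sin24° − 25 − 55 = 0 → A_y = 80 − 118.627 × 0.406737 = 31.75 kN.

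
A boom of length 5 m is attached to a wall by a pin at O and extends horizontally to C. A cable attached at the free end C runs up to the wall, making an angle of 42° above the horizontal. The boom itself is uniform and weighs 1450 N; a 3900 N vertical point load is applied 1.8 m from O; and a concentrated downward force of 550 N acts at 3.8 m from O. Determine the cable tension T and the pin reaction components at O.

T = 3806 N, O_x = 2829 N, O_y = 3353 N

ΣM about O: T·sin42°·5 − 1450·2.5 − 3900·1.8 − 550·3.8 = 0 → T = 12735/(5·0.669131) = 3806.43 ≈ 3806 N.
ΣF_x = 0: O_x − T·cos42° = 0 → O_x = 3806.43 × 0.743145 = 2829 N.
ΣF_y = 0: O_y + T·sin42° − 1450 − 3900 − 550 = 0 → O_y = 5900 − 3806.43 × 0.669131 = 3353 N.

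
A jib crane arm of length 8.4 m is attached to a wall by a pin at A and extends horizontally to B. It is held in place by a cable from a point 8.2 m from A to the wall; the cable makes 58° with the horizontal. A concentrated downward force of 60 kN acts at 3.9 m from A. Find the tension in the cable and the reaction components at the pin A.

ΣM about A: T·sin58°·8.2 − 60·3.9 = 0 → T = 234/(8.2·0.848048) = 33.6497 ≈ 33.65 kN.
ΣF_x = 0: A_x − T·cos58° = 0 → A_x = 33.6497 × 0.529919 = 17.83 kN.
ΣF_y = 0: A_y + T·sin58° − 60 = 0 → A_y = 60 − 33.6497 × 0.848048 = 31.46 kN.

T = 33.65 kN, A_x = 17.83 kN, A_y = 31.46 kN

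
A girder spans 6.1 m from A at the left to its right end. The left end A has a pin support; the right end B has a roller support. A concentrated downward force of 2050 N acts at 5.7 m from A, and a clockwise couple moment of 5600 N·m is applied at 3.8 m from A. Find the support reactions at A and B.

A_x = 0, A_y = -783.6 N, B_y = 2834 N

ΣM about A: B_y·6.1 − 2050·5.7 − 5600 = 0 → B_y = 17285/6.1 = 2833.61 ≈ 2834 N.
ΣF_y = 0: A_y + 2833.61 − 2050 = 0 → A_y = -783.6 N.
ΣF_x = 0: no horizontal applied forces, so A_x = 0.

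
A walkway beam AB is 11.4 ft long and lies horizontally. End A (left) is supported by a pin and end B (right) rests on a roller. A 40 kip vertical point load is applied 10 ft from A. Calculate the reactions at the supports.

A_x = 0, A_y = 4.912 kip, B_y = 35.09 kip

ΣM about A: B_y·11.4 − 40·10 = 0 → B_y = 400/11.4 = 35.0877 ≈ 35.09 kip.
ΣF_y = 0: A_y + 35.0877 − 40 = 0 → A_y = 4.912 kip.
ΣF_x = 0: no horizontal applied forces, so A_x = 0.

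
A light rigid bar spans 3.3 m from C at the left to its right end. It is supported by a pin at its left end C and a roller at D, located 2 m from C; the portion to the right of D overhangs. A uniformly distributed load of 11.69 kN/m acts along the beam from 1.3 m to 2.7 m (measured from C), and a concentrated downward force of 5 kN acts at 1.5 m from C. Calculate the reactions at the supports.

Resultant of the distributed load: 11.69 × 1.4 = 16.366 kN at 2 m from C.
Taking moments about C: D_y·2 − (11.69·1.4)·2 − 5·1.5 = 0 → D_y = 40.232/2 = 20.116 ≈ 20.12 kN.
ΣF_y = 0: C_y + 20.116 − 11.69·1.4 − 5 = 0 → C_y = 1.250 kN.
ΣF_x = 0: no horizontal applied forces, so C_x = 0.

C_x = 0, C_y = 1.250 kN, D_y = 20.12 kN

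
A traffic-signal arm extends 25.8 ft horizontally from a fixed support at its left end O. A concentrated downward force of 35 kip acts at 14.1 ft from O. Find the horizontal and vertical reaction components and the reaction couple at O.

ΣF_x = 0: O_x = 0.
ΣF_y = 0: O_y − 35 = 0 → O_y = 35.00 kip.
ΣM about O: M_O − 35·14.1 = 0 → M_O = 493.5 kip·ft.

O_x = 0, O_y = 35.00 kip, M_O = 493.5 kip·ft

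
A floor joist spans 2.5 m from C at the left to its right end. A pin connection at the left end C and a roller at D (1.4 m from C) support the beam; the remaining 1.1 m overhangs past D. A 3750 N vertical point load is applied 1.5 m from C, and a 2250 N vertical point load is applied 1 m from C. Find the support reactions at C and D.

C_x = 0, C_y = 375.0 N, D_y = 5625 N

Taking moments about C: D_y·1.4 − 3750·1.5 − 2250·1 = 0 → D_y = 7875/1.4 = 5625 N.
ΣF_y = 0: C_y + 5625 − 3750 − 2250 = 0 → C_y = 375.0 N.
ΣF_x = 0: no horizontal applied forces, so C_x = 0.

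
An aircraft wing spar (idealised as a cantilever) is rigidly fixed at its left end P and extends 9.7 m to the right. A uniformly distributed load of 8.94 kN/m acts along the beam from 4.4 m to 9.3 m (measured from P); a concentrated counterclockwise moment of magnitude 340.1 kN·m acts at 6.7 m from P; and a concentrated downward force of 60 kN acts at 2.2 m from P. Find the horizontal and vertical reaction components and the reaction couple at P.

P_x = 0, P_y = 103.8 kN, M_P = 91.97 kN·m

Resultant of the distributed load: 8.94 × 4.9 = 43.806 kN at 6.85 m from P.
ΣF_x = 0: P_x = 0.
ΣF_y = 0: P_y − 8.94·4.9 − 60 = 0 → P_y = 103.8 kN.
ΣM about P: M_P − (8.94·4.9)·6.85 + 340.1 − 60·2.2 = 0 → M_P = 91.97 kN·m.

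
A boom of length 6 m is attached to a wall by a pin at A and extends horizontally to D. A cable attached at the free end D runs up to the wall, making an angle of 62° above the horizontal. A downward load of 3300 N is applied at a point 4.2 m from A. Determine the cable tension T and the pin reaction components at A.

T = 2616 N, A_x = 1228 N, A_y = 990.0 N

ΣM about A: T·sin62°·6 − 3300·4.2 = 0 → T = 13860/(6·0.882948) = 2616.24 ≈ 2616 N.
ΣF_x = 0: A_x − T·cos62° = 0 → A_x = 2616.24 × 0.469472 = 1228 N.
ΣF_y = 0: A_y + T·sin62° − 3300 = 0 → A_y = 3300 − 2616.24 × 0.882948 = 990.0 N.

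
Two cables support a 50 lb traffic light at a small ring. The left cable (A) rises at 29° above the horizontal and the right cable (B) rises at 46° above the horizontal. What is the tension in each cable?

ΣF_x = 0: −T_A·cos29° + T_B·cos46° = 0 → T_B = 1.25906·T_A.
ΣF_y = 0: T_A·sin29° + T_B·sin46° = 50.
Substitute: T_A·(0.48481 + 1.25906·0.71934) = 50 → T_A = 35.9582 ≈ 35.96 lb.
Then T_B = 1.25906 × 35.9582 = 45.27 lb.

T_A = 35.96 lb, T_B = 45.27 lb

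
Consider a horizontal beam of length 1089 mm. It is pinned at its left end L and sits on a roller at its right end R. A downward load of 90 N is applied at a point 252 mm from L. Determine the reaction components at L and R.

Moments about L: R_y·1089 − 90·252 = 0 → R_y = 22680/1089 = 20.8264 ≈ 20.83 N.
ΣF_y = 0: L_y + 20.8264 − 90 = 0 → L_y = 69.17 N.
ΣF_x = 0: no horizontal applied forces, so L_x = 0.

L_x = 0, L_y = 69.17 N, R_y = 20.83 N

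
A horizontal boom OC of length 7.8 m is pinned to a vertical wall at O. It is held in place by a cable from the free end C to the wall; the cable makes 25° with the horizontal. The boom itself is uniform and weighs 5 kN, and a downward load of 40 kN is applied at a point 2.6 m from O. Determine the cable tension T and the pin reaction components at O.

T = 37.46 kN, O_x = 33.95 kN, O_y = 29.17 kN

ΣM about O: T·sin25°·7.8 − 5·3.9 − 40·2.6 = 0 → T = 123.5/(7.8·0.422618) = 37.4649 ≈ 37.46 kN.
ΣF_x = 0: O_x − T·cos25° = 0 → O_x = 37.4649 × 0.906308 = 33.95 kN.
ΣF_y = 0: O_y + T·sin25° − 5 − 40 = 0 → O_y = 45 − 37.4649 × 0.422618 = 29.17 kN.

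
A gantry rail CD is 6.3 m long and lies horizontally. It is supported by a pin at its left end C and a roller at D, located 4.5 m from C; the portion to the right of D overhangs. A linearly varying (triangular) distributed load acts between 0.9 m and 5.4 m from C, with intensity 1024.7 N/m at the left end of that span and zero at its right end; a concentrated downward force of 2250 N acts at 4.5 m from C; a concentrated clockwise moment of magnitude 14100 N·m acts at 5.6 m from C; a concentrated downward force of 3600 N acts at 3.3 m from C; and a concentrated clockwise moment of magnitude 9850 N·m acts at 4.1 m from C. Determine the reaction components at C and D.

Resultant of the triangular load: ½ × 1024.7 × 4.5 = 2305.575 N, acting at 2.4 m from C (one-third of the span from the peak).
ΣM about C: D_y·4.5 − (½·1024.7·4.5)·2.4 − 2250·4.5 − 14100 − 3600·3.3 − 9850 = 0 → D_y = 51488.38/4.5 = 11441.9 ≈ 11440 N.
ΣF_y = 0: C_y + 11441.9 − ½·1024.7·4.5 − 2250 − 3600 = 0 → C_y = -3286 N.
ΣF_x = 0: no horizontal applied forces, so C_x = 0.

C_x = 0, C_y = -3286 N, D_y = 11440 N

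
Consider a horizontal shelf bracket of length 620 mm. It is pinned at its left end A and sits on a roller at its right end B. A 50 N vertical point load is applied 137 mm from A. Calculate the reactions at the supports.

A_x = 0, A_y = 38.95 N, B_y = 11.05 N

Moments about A: B_y·620 − 50·137 = 0 → B_y = 6850/620 = 11.0484 ≈ 11.05 N.
ΣF_y = 0: A_y + 11.0484 − 50 = 0 → A_y = 38.95 N.
ΣF_x = 0: no horizontal applied forces, so A_x = 0.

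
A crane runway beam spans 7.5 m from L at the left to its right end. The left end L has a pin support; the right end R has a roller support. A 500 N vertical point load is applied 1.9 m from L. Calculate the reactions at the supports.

Taking moments about L: R_y·7.5 − 500·1.9 = 0 → R_y = 950/7.5 = 126.667 ≈ 126.7 N.
ΣF_y = 0: L_y + 126.667 − 500 = 0 → L_y = 373.3 N.
ΣF_x = 0: no horizontal applied forces, so L_x = 0.

L_x = 0, L_y = 373.3 N, R_y = 126.7 N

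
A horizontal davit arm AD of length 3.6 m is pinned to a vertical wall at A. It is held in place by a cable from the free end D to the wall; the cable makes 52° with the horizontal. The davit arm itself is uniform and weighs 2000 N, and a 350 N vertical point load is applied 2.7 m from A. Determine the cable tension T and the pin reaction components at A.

T = 1602 N, A_x = 986.4 N, A_y = 1088 N

ΣM about A: T·sin52°·3.6 − 2000·1.8 − 350·2.7 = 0 → T = 4545/(3.6·0.788011) = 1602.13 ≈ 1602 N.
ΣF_x = 0: A_x − T·cos52° = 0 → A_x = 1602.13 × 0.615661 = 986.4 N.
ΣF_y = 0: A_y + T·sin52° − 2000 − 350 = 0 → A_y = 2350 − 1602.13 × 0.788011 = 1088 N.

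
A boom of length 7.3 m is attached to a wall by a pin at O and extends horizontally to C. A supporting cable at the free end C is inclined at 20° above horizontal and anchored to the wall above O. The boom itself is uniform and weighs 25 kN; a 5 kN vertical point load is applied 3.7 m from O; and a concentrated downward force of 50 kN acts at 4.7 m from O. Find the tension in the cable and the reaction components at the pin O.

ΣM about O: T·sin20°·7.3 − 25·3.65 − 5·3.7 − 50·4.7 = 0 → T = 344.75/(7.3·0.34202) = 138.08 ≈ 138.1 kN.
ΣF_x = 0: O_x − T·cos20° = 0 → O_x = 138.08 × 0.939693 = 129.8 kN.
ΣF_y = 0: O_y + T·sin20° − 25 − 5 − 50 = 0 → O_y = 80 − 138.08 × 0.34202 = 32.77 kN.

T = 138.1 kN, O_x = 129.8 kN, O_y = 32.77 kN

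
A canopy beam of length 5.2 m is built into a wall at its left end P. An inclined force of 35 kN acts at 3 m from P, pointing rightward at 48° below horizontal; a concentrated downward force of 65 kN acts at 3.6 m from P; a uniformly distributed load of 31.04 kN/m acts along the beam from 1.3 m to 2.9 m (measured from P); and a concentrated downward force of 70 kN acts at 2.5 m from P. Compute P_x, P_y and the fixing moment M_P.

P_x = -23.42 kN, P_y = 210.7 kN, M_P = 591.3 kN·m

Resultant of the distributed load: 31.04 × 1.6 = 49.664 kN at 2.1 m from P.
ΣF_x = 0: P_x + 35·cos48° = 0 → P_x = -23.42 kN.
ΣF_y = 0: P_y − 35·sin48° − 65 − 31.04·1.6 − 70 = 0 → P_y = 210.7 kN.
ΣM about P: M_P − 35·sin48°·3 − 65·3.6 − (31.04·1.6)·2.1 − 70·2.5 = 0 → M_P = 591.3 kN·m.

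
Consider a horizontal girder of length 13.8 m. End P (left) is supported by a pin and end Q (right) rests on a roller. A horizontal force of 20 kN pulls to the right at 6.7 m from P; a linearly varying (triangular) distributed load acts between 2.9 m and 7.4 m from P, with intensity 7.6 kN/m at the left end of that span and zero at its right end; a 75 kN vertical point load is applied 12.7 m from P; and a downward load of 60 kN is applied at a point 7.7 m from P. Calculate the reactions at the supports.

Resultant of the triangular load: ½ × 7.6 × 4.5 = 17.1 kN, acting at 4.4 m from P (one-third of the span from the peak).
Taking moments about P: Q_y·13.8 − (½·7.6·4.5)·4.4 − 75·12.7 − 60·7.7 = 0 → Q_y = 1489.74/13.8 = 107.952 ≈ 108.0 kN.
ΣF_y = 0: P_y + 107.952 − ½·7.6·4.5 − 75 − 60 = 0 → P_y = 44.15 kN.
ΣF_x = 0: P_x + 20 = 0 → P_x = -20.00 kN.

P_x = -20.00 kN, P_y = 44.15 kN, Q_y = 108.0 kN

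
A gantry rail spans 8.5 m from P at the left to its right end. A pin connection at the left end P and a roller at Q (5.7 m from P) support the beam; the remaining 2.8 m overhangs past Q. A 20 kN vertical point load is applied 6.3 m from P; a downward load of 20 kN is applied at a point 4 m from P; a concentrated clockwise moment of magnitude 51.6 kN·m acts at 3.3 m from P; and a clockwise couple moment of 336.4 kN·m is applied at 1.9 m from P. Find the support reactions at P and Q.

Taking moments about P: Q_y·5.7 − 20·6.3 − 20·4 − 51.6 − 336.4 = 0 → Q_y = 594/5.7 = 104.211 ≈ 104.2 kN.
ΣF_y = 0: P_y + 104.211 − 20 − 20 = 0 → P_y = -64.21 kN.
ΣF_x = 0: no horizontal applied forces, so P_x = 0.

P_x = 0, P_y = -64.21 kN, Q_y = 104.2 kN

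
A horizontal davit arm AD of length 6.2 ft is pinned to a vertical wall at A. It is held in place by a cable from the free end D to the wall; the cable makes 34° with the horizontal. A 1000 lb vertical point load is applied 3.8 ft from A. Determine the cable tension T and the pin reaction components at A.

T = 1096 lb, A_x = 908.7 lb, A_y = 387.1 lb

ΣM about A: T·sin34°·6.2 − 1000·3.8 = 0 → T = 3800/(6.2·0.559193) = 1096.05 ≈ 1096 lb.
ΣF_x = 0: A_x − T·cos34° = 0 → A_x = 1096.05 × 0.829038 = 908.7 lb.
ΣF_y = 0: A_y + T·sin34° − 1000 = 0 → A_y = 1000 − 1096.05 × 0.559193 = 387.1 lb.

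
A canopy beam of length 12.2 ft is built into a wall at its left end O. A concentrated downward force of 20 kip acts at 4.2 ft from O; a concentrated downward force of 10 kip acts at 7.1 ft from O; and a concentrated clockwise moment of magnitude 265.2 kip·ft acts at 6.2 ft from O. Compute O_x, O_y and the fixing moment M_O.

ΣF_x = 0: O_x = 0.
ΣF_y = 0: O_y − 20 − 10 = 0 → O_y = 30.00 kip.
ΣM about O: M_O − 20·4.2 − 10·7.1 − 265.2 = 0 → M_O = 420.2 kip·ft.

O_x = 0, O_y = 30.00 kip, M_O = 420.2 kip·ft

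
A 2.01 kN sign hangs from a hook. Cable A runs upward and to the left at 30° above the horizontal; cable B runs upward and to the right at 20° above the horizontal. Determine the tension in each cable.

T_A = 2.466 kN, T_B = 2.272 kN

ΣF_x = 0: −T_A·cos30° + T_B·cos20° = 0 → T_B = 0.921605·T_A.
ΣF_y = 0: T_A·sin30° + T_B·sin20° = 2.01.
Substitute: T_A·(0.5 + 0.921605·0.34202) = 2.01 → T_A = 2.46563 ≈ 2.466 kN.
Then T_B = 0.921605 × 2.46563 = 2.272 kN.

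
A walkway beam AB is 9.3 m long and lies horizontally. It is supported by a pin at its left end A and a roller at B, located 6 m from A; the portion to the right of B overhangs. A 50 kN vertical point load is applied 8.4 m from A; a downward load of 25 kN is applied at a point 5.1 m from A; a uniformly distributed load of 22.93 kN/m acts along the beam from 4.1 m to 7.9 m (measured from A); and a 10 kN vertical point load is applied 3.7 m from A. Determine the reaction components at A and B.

Resultant of the distributed load: 22.93 × 3.8 = 87.134 kN at 6 m from A.
Taking moments about A: B_y·6 − 50·8.4 − 25·5.1 − (22.93·3.8)·6 − 10·3.7 = 0 → B_y = 1107.304/6 = 184.551 ≈ 184.6 kN.
ΣF_y = 0: A_y + 184.551 − 50 − 25 − 22.93·3.8 − 10 = 0 → A_y = -12.42 kN.
ΣF_x = 0: no horizontal applied forces, so A_x = 0.

A_x = 0, A_y = -12.42 kN, B_y = 184.6 kN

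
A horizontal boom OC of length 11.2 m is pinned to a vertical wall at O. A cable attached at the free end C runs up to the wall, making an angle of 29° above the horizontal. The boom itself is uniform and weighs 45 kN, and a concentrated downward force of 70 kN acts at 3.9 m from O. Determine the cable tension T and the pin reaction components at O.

T = 96.69 kN, O_x = 84.56 kN, O_y = 68.12 kN

ΣM about O: T·sin29°·11.2 − 45·5.6 − 70·3.9 = 0 → T = 525/(11.2·0.48481) = 96.6874 ≈ 96.69 kN.
ΣF_x = 0: O_x − T·cos29° = 0 → O_x = 96.6874 × 0.87462 = 84.56 kN.
ΣF_y = 0: O_y + T·sin29° − 45 − 70 = 0 → O_y = 115 − 96.6874 × 0.48481 = 68.12 kN.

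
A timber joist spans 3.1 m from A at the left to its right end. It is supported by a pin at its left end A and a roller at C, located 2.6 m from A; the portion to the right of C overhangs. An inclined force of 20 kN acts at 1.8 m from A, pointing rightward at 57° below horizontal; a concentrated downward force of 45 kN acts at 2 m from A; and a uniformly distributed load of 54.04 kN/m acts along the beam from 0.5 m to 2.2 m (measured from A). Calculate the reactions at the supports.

A_x = -10.89 kN, A_y = 59.71 kN, C_y = 93.93 kN

Resultant of the distributed load: 54.04 × 1.7 = 91.868 kN at 1.35 m from A.
Moments about A: C_y·2.6 − 20·sin57°·1.8 − 45·2 − (54.04·1.7)·1.35 = 0 → C_y = 244.214/2.6 = 93.9285 ≈ 93.93 kN.
ΣF_y = 0: A_y + 93.9285 − 20·sin57° − 45 − 54.04·1.7 = 0 → A_y = 59.71 kN.
ΣF_x = 0: A_x + 20·cos57° = 0 → A_x = -10.89 kN.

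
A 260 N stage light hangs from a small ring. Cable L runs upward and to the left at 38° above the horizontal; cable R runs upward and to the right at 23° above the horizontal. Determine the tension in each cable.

ΣF_x = 0: −T_L·cos38° + T_R·cos23° = 0 → T_R = 0.856064·T_L.
ΣF_y = 0: T_L·sin38° + T_R·sin23° = 260.
Substitute: T_L·(0.615661 + 0.856064·0.390731) = 260 → T_L = 273.641 ≈ 273.6 N.
Then T_R = 0.856064 × 273.641 = 234.3 N.

T_L = 273.6 N, T_R = 234.3 N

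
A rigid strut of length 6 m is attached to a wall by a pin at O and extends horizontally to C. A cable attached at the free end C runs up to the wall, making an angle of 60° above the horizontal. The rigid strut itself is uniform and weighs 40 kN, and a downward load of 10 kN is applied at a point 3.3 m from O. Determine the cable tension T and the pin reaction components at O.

ΣM about O: T·sin60°·6 − 40·3 − 10·3.3 = 0 → T = 153/(6·0.866025) = 29.4449 ≈ 29.44 kN.
ΣF_x = 0: O_x − T·cos60° = 0 → O_x = 29.4449 × 0.5 = 14.72 kN.
ΣF_y = 0: O_y + T·sin60° − 40 − 10 = 0 → O_y = 50 − 29.4449 × 0.866025 = 24.50 kN.

T = 29.44 kN, O_x = 14.72 kN, O_y = 24.50 kN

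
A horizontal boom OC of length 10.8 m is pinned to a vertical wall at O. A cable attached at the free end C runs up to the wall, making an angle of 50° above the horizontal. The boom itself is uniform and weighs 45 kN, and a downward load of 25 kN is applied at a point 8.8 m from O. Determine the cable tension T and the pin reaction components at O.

ΣM about O: T·sin50°·10.8 − 45·5.4 − 25·8.8 = 0 → T = 463/(10.8·0.766044) = 55.9633 ≈ 55.96 kN.
ΣF_x = 0: O_x − T·cos50° = 0 → O_x = 55.9633 × 0.642788 = 35.97 kN.
ΣF_y = 0: O_y + T·sin50° − 45 − 25 = 0 → O_y = 70 − 55.9633 × 0.766044 = 27.13 kN.

T = 55.96 kN, O_x = 35.97 kN, O_y = 27.13 kN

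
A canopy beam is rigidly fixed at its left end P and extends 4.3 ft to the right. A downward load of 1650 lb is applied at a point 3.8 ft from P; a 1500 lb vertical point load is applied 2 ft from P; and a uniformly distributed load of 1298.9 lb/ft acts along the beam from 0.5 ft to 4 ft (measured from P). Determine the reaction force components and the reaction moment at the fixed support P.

P_x = 0, P_y = 7696 lb, M_P = 19500 lb·ft

Resultant of the distributed load: 1298.9 × 3.5 = 4546.15 lb at 2.25 ft from P.
ΣF_x = 0: P_x = 0.
ΣF_y = 0: P_y − 1650 − 1500 − 1298.9·3.5 = 0 → P_y = 7696 lb.
ΣM about P: M_P − 1650·3.8 − 1500·2 − (1298.9·3.5)·2.25 = 0 → M_P = 19500 lb·ft.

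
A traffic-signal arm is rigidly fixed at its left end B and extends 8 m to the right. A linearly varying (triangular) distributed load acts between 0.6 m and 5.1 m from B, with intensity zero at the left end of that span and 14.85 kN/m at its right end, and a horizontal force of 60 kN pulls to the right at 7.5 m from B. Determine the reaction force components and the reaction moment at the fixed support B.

Resultant of the triangular load: ½ × 14.85 × 4.5 = 33.4125 kN, acting at 3.6 m from B (one-third of the span from the peak).
ΣF_x = 0: B_x + 60 = 0 → B_x = -60.00 kN.
ΣF_y = 0: B_y − ½·14.85·4.5 = 0 → B_y = 33.41 kN.
ΣM about B: M_B − (½·14.85·4.5)·3.6 = 0 → M_B = 120.3 kN·m.

B_x = -60.00 kN, B_y = 33.41 kN, M_B = 120.3 kN·m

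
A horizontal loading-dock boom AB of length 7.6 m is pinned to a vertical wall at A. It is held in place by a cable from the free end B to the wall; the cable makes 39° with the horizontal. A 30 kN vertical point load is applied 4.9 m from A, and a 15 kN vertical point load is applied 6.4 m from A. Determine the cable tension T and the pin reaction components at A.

ΣM about A: T·sin39°·7.6 − 30·4.9 − 15·6.4 = 0 → T = 243/(7.6·0.62932) = 50.8067 ≈ 50.81 kN.
ΣF_x = 0: A_x − T·cos39° = 0 → A_x = 50.8067 × 0.777146 = 39.48 kN.
ΣF_y = 0: A_y + T·sin39° − 30 − 15 = 0 → A_y = 45 − 50.8067 × 0.62932 = 13.03 kN.

T = 50.81 kN, A_x = 39.48 kN, A_y = 13.03 kN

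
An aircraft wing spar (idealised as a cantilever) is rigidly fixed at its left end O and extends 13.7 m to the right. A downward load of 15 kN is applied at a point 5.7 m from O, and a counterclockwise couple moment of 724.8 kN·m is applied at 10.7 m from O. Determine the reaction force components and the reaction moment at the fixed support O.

O_x = 0, O_y = 15.00 kN, M_O = -639.3 kN·m

ΣF_x = 0: O_x = 0.
ΣF_y = 0: O_y − 15 = 0 → O_y = 15.00 kN.
ΣM about O: M_O − 15·5.7 + 724.8 = 0 → M_O = -639.3 kN·m.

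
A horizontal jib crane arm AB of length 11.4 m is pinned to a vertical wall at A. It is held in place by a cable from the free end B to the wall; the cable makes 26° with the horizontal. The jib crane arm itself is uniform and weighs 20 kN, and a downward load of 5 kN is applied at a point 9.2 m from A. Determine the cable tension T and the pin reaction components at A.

ΣM about A: T·sin26°·11.4 − 20·5.7 − 5·9.2 = 0 → T = 160/(11.4·0.438371) = 32.0165 ≈ 32.02 kN.
ΣF_x = 0: A_x − T·cos26° = 0 → A_x = 32.0165 × 0.898794 = 28.78 kN.
ΣF_y = 0: A_y + T·sin26° − 20 − 5 = 0 → A_y = 25 − 32.0165 × 0.438371 = 10.96 kN.

T = 32.02 kN, A_x = 28.78 kN, A_y = 10.96 kN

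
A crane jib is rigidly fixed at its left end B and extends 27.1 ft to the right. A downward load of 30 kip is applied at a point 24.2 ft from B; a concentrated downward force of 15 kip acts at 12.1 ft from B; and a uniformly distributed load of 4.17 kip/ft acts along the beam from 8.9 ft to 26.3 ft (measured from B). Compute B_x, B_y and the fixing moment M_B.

B_x = 0, B_y = 117.6 kip, M_B = 2185 kip·ft

Resultant of the distributed load: 4.17 × 17.4 = 72.558 kip at 17.6 ft from B.
ΣF_x = 0: B_x = 0.
ΣF_y = 0: B_y − 30 − 15 − 4.17·17.4 = 0 → B_y = 117.6 kip.
ΣM about B: M_B − 30·24.2 − 15·12.1 − (4.17·17.4)·17.6 = 0 → M_B = 2185 kip·ft.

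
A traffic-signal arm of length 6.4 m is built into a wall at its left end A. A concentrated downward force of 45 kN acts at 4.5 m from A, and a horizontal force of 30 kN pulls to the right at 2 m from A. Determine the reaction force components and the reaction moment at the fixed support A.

A_x = -30.00 kN, A_y = 45.00 kN, M_A = 202.5 kN·m

ΣF_x = 0: A_x + 30 = 0 → A_x = -30.00 kN.
ΣF_y = 0: A_y − 45 = 0 → A_y = 45.00 kN.
ΣM about A: M_A − 45·4.5 = 0 → M_A = 202.5 kN·m.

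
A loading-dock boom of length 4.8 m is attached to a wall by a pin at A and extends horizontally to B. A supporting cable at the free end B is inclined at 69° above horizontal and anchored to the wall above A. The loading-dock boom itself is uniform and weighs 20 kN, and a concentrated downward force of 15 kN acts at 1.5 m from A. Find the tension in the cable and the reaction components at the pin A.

ΣM about A: T·sin69°·4.8 − 20·2.4 − 15·1.5 = 0 → T = 70.5/(4.8·0.93358) = 15.7324 ≈ 15.73 kN.
ΣF_x = 0: A_x − T·cos69° = 0 → A_x = 15.7324 × 0.358368 = 5.638 kN.
ΣF_y = 0: A_y + T·sin69° − 20 − 15 = 0 → A_y = 35 − 15.7324 × 0.93358 = 20.31 kN.

T = 15.73 kN, A_x = 5.638 kN, A_y = 20.31 kN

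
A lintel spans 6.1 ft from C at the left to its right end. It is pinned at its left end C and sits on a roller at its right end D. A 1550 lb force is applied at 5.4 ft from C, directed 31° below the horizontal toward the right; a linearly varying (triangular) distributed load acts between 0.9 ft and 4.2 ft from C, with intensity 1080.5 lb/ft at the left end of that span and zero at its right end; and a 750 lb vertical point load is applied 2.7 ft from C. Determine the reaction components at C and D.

Resultant of the triangular load: ½ × 1080.5 × 3.3 = 1782.825 lb, acting at 2 ft from C (one-third of the span from the peak).
ΣM about C: D_y·6.1 − 1550·sin31°·5.4 − (½·1080.5·3.3)·2 − 750·2.7 = 0 → D_y = 9901.52/6.1 = 1623.2 ≈ 1623 lb.
ΣF_y = 0: C_y + 1623.2 − 1550·sin31° − ½·1080.5·3.3 − 750 = 0 → C_y = 1708 lb.
ΣF_x = 0: C_x + 1550·cos31° = 0 → C_x = -1329 lb.

C_x = -1329 lb, C_y = 1708 lb, D_y = 1623 lb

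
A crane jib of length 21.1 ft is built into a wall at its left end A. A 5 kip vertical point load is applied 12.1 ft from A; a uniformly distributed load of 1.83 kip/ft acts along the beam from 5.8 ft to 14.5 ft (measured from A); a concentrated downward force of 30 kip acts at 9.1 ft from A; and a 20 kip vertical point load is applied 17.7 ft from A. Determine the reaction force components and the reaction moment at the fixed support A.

A_x = 0, A_y = 70.92 kip, M_A = 849.1 kip·ft

Resultant of the distributed load: 1.83 × 8.7 = 15.921 kip at 10.15 ft from A.
ΣF_x = 0: A_x = 0.
ΣF_y = 0: A_y − 5 − 1.83·8.7 − 30 − 20 = 0 → A_y = 70.92 kip.
ΣM about A: M_A − 5·12.1 − (1.83·8.7)·10.15 − 30·9.1 − 20·17.7 = 0 → M_A = 849.1 kip·ft.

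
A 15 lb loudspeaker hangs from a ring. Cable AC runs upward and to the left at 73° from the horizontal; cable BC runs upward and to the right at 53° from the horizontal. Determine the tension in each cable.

ΣF_x = 0: −T_AC·cos73° + T_BC·cos53° = 0 → T_BC = 0.485817·T_AC.
ΣF_y = 0: T_AC·sin73° + T_BC·sin53° = 15.
Substitute: T_AC·(0.956305 + 0.485817·0.798636) = 15 → T_AC = 11.1583 ≈ 11.16 lb.
Then T_BC = 0.485817 × 11.1583 = 5.421 lb.

T_AC = 11.16 lb, T_BC = 5.421 lb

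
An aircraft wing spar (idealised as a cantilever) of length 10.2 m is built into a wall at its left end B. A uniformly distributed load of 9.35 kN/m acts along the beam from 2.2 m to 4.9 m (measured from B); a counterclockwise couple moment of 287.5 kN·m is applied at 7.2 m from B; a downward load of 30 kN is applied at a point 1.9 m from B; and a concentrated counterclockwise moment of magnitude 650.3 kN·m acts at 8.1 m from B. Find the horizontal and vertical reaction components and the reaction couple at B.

B_x = 0, B_y = 55.25 kN, M_B = -791.2 kN·m

Resultant of the distributed load: 9.35 × 2.7 = 25.245 kN at 3.55 m from B.
ΣF_x = 0: B_x = 0.
ΣF_y = 0: B_y − 9.35·2.7 − 30 = 0 → B_y = 55.25 kN.
ΣM about B: M_B − (9.35·2.7)·3.55 + 287.5 − 30·1.9 + 650.3 = 0 → M_B = -791.2 kN·m.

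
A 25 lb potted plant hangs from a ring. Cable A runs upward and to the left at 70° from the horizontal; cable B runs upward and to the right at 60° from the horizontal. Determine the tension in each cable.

ΣF_x = 0: −T_A·cos70° + T_B·cos60° = 0 → T_B = 0.68404·T_A.
ΣF_y = 0: T_A·sin70° + T_B·sin60° = 25.
Substitute: T_A·(0.939693 + 0.68404·0.866025) = 25 → T_A = 16.3176 ≈ 16.32 lb.
Then T_B = 0.68404 × 16.3176 = 11.16 lb.

T_A = 16.32 lb, T_B = 11.16 lb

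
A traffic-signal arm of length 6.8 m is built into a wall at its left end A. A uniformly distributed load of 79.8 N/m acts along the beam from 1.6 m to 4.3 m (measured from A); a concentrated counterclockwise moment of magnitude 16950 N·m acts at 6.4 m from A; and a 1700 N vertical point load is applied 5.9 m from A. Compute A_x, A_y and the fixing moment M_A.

Resultant of the distributed load: 79.8 × 2.7 = 215.46 N at 2.95 m from A.
ΣF_x = 0: A_x = 0.
ΣF_y = 0: A_y − 79.8·2.7 − 1700 = 0 → A_y = 1915 N.
ΣM about A: M_A − (79.8·2.7)·2.95 + 16950 − 1700·5.9 = 0 → M_A = -6284 N·m.

A_x = 0, A_y = 1915 N, M_A = -6284 N·m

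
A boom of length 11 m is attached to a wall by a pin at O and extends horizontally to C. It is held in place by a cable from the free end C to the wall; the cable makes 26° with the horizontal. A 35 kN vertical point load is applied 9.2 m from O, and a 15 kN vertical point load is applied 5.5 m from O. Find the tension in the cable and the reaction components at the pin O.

T = 83.88 kN, O_x = 75.40 kN, O_y = 13.23 kN

ΣM about O: T·sin26°·11 − 35·9.2 − 15·5.5 = 0 → T = 404.5/(11·0.438371) = 83.8849 ≈ 83.88 kN.
ΣF_x = 0: O_x − T·cos26° = 0 → O_x = 83.8849 × 0.898794 = 75.40 kN.
ΣF_y = 0: O_y + T·sin26° − 35 − 15 = 0 → O_y = 50 − 83.8849 × 0.438371 = 13.23 kN.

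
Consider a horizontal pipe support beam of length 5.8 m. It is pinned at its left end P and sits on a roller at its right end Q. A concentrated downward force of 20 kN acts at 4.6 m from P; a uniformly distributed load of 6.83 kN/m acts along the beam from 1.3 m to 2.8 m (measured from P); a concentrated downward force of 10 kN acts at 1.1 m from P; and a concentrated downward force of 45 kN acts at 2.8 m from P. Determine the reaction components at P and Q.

P_x = 0, P_y = 42.14 kN, Q_y = 43.10 kN

Resultant of the distributed load: 6.83 × 1.5 = 10.245 kN at 2.05 m from P.
Moments about P: Q_y·5.8 − 20·4.6 − (6.83·1.5)·2.05 − 10·1.1 − 45·2.8 = 0 → Q_y = 250.00225/5.8 = 43.1038 ≈ 43.10 kN.
ΣF_y = 0: P_y + 43.1038 − 20 − 6.83·1.5 − 10 − 45 = 0 → P_y = 42.14 kN.
ΣF_x = 0: no horizontal applied forces, so P_x = 0.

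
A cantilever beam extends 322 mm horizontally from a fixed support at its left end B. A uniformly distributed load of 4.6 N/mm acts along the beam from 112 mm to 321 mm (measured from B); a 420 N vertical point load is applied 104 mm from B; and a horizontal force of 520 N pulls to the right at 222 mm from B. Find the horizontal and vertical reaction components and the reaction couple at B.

Resultant of the distributed load: 4.6 × 209 = 961.4 N at 216.5 mm from B.
ΣF_x = 0: B_x + 520 = 0 → B_x = -520.0 N.
ΣF_y = 0: B_y − 4.6·209 − 420 = 0 → B_y = 1381 N.
ΣM about B: M_B − (4.6·209)·216.5 − 420·104 = 0 → M_B = 251800 N·mm.

B_x = -520.0 N, B_y = 1381 N, M_B = 251800 N·mm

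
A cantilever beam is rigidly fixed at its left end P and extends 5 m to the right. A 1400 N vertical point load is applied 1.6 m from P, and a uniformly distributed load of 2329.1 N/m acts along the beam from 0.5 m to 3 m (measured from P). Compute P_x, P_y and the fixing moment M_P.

P_x = 0, P_y = 7223 N, M_P = 12430 N·m

Resultant of the distributed load: 2329.1 × 2.5 = 5822.75 N at 1.75 m from P.
ΣF_x = 0: P_x = 0.
ΣF_y = 0: P_y − 1400 − 2329.1·2.5 = 0 → P_y = 7223 N.
ΣM about P: M_P − 1400·1.6 − (2329.1·2.5)·1.75 = 0 → M_P = 12430 N·m.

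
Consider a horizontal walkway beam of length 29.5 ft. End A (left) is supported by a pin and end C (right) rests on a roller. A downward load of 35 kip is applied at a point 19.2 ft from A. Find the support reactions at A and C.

ΣM about A: C_y·29.5 − 35·19.2 = 0 → C_y = 672/29.5 = 22.7797 ≈ 22.78 kip.
ΣF_y = 0: A_y + 22.7797 − 35 = 0 → A_y = 12.22 kip.
ΣF_x = 0: no horizontal applied forces, so A_x = 0.

A_x = 0, A_y = 12.22 kip, C_y = 22.78 kip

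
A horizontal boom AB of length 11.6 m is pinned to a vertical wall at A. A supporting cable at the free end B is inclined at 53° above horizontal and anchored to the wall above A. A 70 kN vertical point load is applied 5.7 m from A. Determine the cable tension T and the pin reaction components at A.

ΣM about A: T·sin53°·11.6 − 70·5.7 = 0 → T = 399/(11.6·0.798636) = 43.0691 ≈ 43.07 kN.
ΣF_x = 0: A_x − T·cos53° = 0 → A_x = 43.0691 × 0.601815 = 25.92 kN.
ΣF_y = 0: A_y + T·sin53° − 70 = 0 → A_y = 70 − 43.0691 × 0.798636 = 35.60 kN.

T = 43.07 kN, A_x = 25.92 kN, A_y = 35.60 kN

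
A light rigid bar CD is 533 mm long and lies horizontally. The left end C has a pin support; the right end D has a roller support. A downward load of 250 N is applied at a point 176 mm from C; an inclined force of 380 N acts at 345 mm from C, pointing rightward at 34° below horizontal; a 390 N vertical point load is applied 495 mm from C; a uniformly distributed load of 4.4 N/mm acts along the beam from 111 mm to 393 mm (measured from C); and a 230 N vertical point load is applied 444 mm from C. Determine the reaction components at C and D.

Resultant of the distributed load: 4.4 × 282 = 1240.8 N at 252 mm from C.
Moments about C: D_y·533 − 250·176 − 380·sin34°·345 − 390·495 − (4.4·282)·252 − 230·444 = 0 → D_y = 725162/533 = 1360.53 ≈ 1361 N.
ΣF_y = 0: C_y + 1360.53 − 250 − 380·sin34° − 390 − 4.4·282 − 230 = 0 → C_y = 962.8 N.
ΣF_x = 0: C_x + 380·cos34° = 0 → C_x = -315.0 N.

C_x = -315.0 N, C_y = 962.8 N, D_y = 1361 N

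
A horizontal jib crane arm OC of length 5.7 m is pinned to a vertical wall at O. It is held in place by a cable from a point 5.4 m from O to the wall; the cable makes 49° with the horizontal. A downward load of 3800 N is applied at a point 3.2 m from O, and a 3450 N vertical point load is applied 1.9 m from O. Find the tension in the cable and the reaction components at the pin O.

T = 4592 N, O_x = 3013 N, O_y = 3784 N

ΣM about O: T·sin49°·5.4 − 3800·3.2 − 3450·1.9 = 0 → T = 18715/(5.4·0.75471) = 4592.15 ≈ 4592 N.
ΣF_x = 0: O_x − T·cos49° = 0 → O_x = 4592.15 × 0.656059 = 3013 N.
ΣF_y = 0: O_y + T·sin49° − 3800 − 3450 = 0 → O_y = 7250 − 4592.15 × 0.75471 = 3784 N.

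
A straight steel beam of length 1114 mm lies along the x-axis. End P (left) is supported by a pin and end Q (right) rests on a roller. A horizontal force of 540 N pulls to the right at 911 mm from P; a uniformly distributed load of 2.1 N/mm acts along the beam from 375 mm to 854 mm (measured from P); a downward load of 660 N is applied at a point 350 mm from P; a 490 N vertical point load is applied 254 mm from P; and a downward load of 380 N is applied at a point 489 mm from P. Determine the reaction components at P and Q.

Resultant of the distributed load: 2.1 × 479 = 1005.9 N at 614.5 mm from P.
Taking moments about P: Q_y·1114 − (2.1·479)·614.5 − 660·350 − 490·254 − 380·489 = 0 → Q_y = 1159405.55/1114 = 1040.76 ≈ 1041 N.
ΣF_y = 0: P_y + 1040.76 − 2.1·479 − 660 − 490 − 380 = 0 → P_y = 1495 N.
ΣF_x = 0: P_x + 540 = 0 → P_x = -540.0 N.

P_x = -540.0 N, P_y = 1495 N, Q_y = 1041 N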